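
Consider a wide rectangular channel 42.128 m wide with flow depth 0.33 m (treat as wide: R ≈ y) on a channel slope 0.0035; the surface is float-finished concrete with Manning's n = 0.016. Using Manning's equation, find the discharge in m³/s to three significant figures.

24.5 m³/s

A = b·y = 42.128 × 0.33 = 13.90 m²
Wide channel: R ≈ y = 0.33 m
Q = (1/n)·A·R^(2/3)·S^(1/2) = (1/0.016) × 13.90 × 0.3300^(2/3) × 0.0035^(1/2) = 24.55 m³/s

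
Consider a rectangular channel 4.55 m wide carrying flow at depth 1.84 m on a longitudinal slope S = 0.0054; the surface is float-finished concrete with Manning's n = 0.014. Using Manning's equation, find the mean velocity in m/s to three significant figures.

5.31 m/s

A = b·y = 4.55 × 1.84 = 8.372 m²
P = b + 2y = 4.55 + 2×1.84 = 8.230 m
R = A/P = 8.372/8.230 = 1.017 m
Q = (1/n)·A·R^(2/3)·S^(1/2) = (1/0.014) × 8.372 × 1.017^(2/3) × 0.0054^(1/2) = 44.45 m³/s
V = Q/A = 44.45/8.372 = 5.309 m/s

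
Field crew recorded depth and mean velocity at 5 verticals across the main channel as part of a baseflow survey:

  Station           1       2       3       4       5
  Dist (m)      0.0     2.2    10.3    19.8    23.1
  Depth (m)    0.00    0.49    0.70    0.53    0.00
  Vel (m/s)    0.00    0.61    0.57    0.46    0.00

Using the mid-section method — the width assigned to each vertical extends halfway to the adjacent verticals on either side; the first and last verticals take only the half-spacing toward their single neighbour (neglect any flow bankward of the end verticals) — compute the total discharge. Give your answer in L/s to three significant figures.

w_2 = (10.3 − 0.0)/2 = 5.15 m; q_2 = 0.61 × 0.49 × 5.15 = 1.539 m³/s
w_3 = (19.8 − 2.2)/2 = 8.8 m; q_3 = 0.57 × 0.70 × 8.8 = 3.511 m³/s
w_4 = (23.1 − 10.3)/2 = 6.4 m; q_4 = 0.46 × 0.53 × 6.4 = 1.560 m³/s
Stations 1, 5 contribute zero (depth or velocity is 0).
Q = Σ qᵢ = 6.611 m³/s
= 6.611 × 1000 = 6611 L/s

6610 L/s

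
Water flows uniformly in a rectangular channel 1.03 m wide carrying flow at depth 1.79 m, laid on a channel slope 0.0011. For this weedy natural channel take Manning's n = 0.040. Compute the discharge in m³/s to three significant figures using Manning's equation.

0.830 m³/s

A = b·y = 1.03 × 1.79 = 1.844 m²
P = b + 2y = 1.03 + 2×1.79 = 4.610 m
R = A/P = 1.844/4.610 = 0.3999 m
Q = (1/n)·A·R^(2/3)·S^(1/2) = (1/0.040) × 1.844 × 0.3999^(2/3) × 0.0011^(1/2) = 0.8298 m³/s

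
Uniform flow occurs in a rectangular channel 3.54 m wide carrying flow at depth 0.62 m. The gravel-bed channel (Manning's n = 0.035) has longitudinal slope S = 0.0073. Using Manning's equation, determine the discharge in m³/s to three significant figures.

3.19 m³/s

A = b·y = 3.54 × 0.62 = 2.195 m²
P = b + 2y = 3.54 + 2×0.62 = 4.780 m
R = A/P = 2.195/4.780 = 0.4592 m
Q = (1/n)·A·R^(2/3)·S^(1/2) = (1/0.035) × 2.195 × 0.4592^(2/3) × 0.0073^(1/2) = 3.189 m³/s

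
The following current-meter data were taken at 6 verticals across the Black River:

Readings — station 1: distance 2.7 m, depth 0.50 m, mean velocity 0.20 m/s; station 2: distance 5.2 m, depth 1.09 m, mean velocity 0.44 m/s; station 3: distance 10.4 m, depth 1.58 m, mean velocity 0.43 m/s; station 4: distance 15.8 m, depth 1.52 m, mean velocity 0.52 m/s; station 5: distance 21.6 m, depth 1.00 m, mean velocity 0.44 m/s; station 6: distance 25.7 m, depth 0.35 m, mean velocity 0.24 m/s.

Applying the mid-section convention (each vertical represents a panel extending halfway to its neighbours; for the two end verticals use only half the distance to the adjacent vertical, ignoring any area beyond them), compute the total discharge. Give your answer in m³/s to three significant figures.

12.3 m³/s

w_1 = (5.2 − 2.7)/2 = 1.25 m; q_1 = 0.20 × 0.50 × 1.25 = 0.1250 m³/s
w_2 = (10.4 − 2.7)/2 = 3.85 m; q_2 = 0.44 × 1.09 × 3.85 = 1.846 m³/s
w_3 = (15.8 − 5.2)/2 = 5.3 m; q_3 = 0.43 × 1.58 × 5.3 = 3.601 m³/s
w_4 = (21.6 − 10.4)/2 = 5.6 m; q_4 = 0.52 × 1.52 × 5.6 = 4.426 m³/s
w_5 = (25.7 − 15.8)/2 = 4.95 m; q_5 = 0.44 × 1.00 × 4.95 = 2.178 m³/s
w_6 = (25.7 − 21.6)/2 = 2.05 m; q_6 = 0.24 × 0.35 × 2.05 = 0.1722 m³/s
Q = Σ qᵢ = 12.35 m³/s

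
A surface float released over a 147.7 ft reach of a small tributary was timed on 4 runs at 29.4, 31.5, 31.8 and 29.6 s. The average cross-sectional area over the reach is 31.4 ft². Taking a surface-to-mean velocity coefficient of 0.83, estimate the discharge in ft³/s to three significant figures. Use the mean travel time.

126 ft³/s

t̄ = (29.4 + 31.5 + 31.8 + 29.6) / 4 = 30.575 s
v_surface = L / t̄ = 147.7 / 30.575 = 4.831 ft/s
v_mean = 0.83 × 4.831 = 4.010 ft/s
Q = A × v_mean = 31.4 × 4.010 = 125.9 ft³/s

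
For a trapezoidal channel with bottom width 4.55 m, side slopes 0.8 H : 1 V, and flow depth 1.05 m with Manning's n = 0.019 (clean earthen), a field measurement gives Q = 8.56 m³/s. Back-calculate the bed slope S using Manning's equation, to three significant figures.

0.00115

A = (b + z·y)·y = (4.55 + 0.8×1.05)×1.05 = 5.660 m²
P = b + 2y√(1+z²) = 4.55 + 2×1.05×√(1+0.8²) = 7.239 m
R = A/P = 5.660/7.239 = 0.7818 m
S = (Q·n / (1·A·R^(2/3)))² = (8.56×0.019 / (1×5.660×0.8486))² = 0.001147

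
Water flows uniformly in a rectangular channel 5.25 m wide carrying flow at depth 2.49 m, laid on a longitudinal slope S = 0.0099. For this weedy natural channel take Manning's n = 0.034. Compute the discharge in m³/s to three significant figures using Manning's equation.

A = b·y = 5.25 × 2.49 = 13.07 m²
P = b + 2y = 5.25 + 2×2.49 = 10.23 m
R = A/P = 13.07/10.23 = 1.278 m
Q = (1/n)·A·R^(2/3)·S^(1/2) = (1/0.034) × 13.07 × 1.278^(2/3) × 0.0099^(1/2) = 45.05 m³/s

45.0 m³/s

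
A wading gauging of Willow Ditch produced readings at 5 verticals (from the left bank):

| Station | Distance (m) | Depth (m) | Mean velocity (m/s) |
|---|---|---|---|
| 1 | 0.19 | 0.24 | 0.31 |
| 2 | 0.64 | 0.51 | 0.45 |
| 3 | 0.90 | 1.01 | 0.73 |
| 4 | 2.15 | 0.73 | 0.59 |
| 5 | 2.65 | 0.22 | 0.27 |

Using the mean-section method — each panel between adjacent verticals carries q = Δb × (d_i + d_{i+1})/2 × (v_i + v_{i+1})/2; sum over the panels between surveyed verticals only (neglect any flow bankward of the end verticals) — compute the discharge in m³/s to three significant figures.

1.00 m³/s

Panel 1-2: Δb = 0.45 m, d̄ = (0.24+0.51)/2 = 0.375, v̄ = (0.31+0.45)/2 = 0.38 → q = 0.45×0.375×0.38 = 0.06413 m³/s
Panel 2-3: Δb = 0.26 m, d̄ = (0.51+1.01)/2 = 0.76, v̄ = (0.45+0.73)/2 = 0.59 → q = 0.26×0.76×0.59 = 0.1166 m³/s
Panel 3-4: Δb = 1.25 m, d̄ = (1.01+0.73)/2 = 0.87, v̄ = (0.73+0.59)/2 = 0.66 → q = 1.25×0.87×0.66 = 0.7178 m³/s
Panel 4-5: Δb = 0.5 m, d̄ = (0.73+0.22)/2 = 0.475, v̄ = (0.59+0.27)/2 = 0.43 → q = 0.5×0.475×0.43 = 0.1021 m³/s
Q = Σ q = 1.001 m³/s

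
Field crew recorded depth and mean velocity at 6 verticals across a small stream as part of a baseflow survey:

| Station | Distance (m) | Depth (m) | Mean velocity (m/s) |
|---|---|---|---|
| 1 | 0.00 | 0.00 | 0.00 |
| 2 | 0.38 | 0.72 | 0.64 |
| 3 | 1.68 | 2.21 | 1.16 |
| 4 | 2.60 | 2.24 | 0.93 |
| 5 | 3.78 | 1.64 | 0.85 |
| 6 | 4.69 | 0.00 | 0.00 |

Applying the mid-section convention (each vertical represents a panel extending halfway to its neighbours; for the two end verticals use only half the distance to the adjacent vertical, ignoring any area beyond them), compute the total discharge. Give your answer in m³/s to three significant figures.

6.88 m³/s

w_2 = (1.68 − 0.00)/2 = 0.84 m; q_2 = 0.64 × 0.72 × 0.84 = 0.3871 m³/s
w_3 = (2.60 − 0.38)/2 = 1.11 m; q_3 = 1.16 × 2.21 × 1.11 = 2.846 m³/s
w_4 = (3.78 − 1.68)/2 = 1.05 m; q_4 = 0.93 × 2.24 × 1.05 = 2.187 m³/s
w_5 = (4.69 − 2.60)/2 = 1.045 m; q_5 = 0.85 × 1.64 × 1.045 = 1.457 m³/s
Stations 1, 6 contribute zero (depth or velocity is 0).
Q = Σ qᵢ = 6.877 m³/s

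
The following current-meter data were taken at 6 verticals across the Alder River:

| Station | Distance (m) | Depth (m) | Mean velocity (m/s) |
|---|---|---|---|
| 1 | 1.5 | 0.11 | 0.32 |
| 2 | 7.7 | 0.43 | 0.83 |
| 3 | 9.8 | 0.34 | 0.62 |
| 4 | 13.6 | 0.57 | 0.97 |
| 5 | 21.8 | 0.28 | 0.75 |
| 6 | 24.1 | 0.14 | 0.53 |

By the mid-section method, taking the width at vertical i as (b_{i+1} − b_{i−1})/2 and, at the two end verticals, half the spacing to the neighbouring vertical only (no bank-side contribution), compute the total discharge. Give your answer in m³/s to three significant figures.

w_1 = (7.7 − 1.5)/2 = 3.1 m; q_1 = 0.32 × 0.11 × 3.1 = 0.1091 m³/s
w_2 = (9.8 − 1.5)/2 = 4.15 m; q_2 = 0.83 × 0.43 × 4.15 = 1.481 m³/s
w_3 = (13.6 − 7.7)/2 = 2.95 m; q_3 = 0.62 × 0.34 × 2.95 = 0.6219 m³/s
w_4 = (21.8 − 9.8)/2 = 6 m; q_4 = 0.97 × 0.57 × 6 = 3.317 m³/s
w_5 = (24.1 − 13.6)/2 = 5.25 m; q_5 = 0.75 × 0.28 × 5.25 = 1.103 m³/s
w_6 = (24.1 − 21.8)/2 = 1.15 m; q_6 = 0.53 × 0.14 × 1.15 = 0.08533 m³/s
Q = Σ qᵢ = 6.717 m³/s

6.72 m³/s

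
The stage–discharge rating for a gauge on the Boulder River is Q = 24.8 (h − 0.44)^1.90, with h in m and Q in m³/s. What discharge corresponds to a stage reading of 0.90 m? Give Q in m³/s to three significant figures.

5.67 m³/s

Q = 24.8 × (0.90 − 0.44)^1.90 = 24.8 × 0.46^1.90 = 5.671 m³/s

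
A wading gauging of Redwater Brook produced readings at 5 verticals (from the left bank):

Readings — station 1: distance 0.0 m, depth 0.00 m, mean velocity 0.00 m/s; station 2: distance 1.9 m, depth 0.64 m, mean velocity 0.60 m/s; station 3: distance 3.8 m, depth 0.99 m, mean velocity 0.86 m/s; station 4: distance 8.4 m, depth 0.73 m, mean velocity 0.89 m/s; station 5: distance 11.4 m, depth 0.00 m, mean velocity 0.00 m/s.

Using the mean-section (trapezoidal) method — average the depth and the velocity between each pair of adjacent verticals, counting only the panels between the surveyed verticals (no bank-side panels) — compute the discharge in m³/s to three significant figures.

Panel 1-2: Δb = 1.9 m, d̄ = (0.00+0.64)/2 = 0.32, v̄ = (0.00+0.60)/2 = 0.3 → q = 1.9×0.32×0.3 = 0.1824 m³/s
Panel 2-3: Δb = 1.9 m, d̄ = (0.64+0.99)/2 = 0.815, v̄ = (0.60+0.86)/2 = 0.73 → q = 1.9×0.815×0.73 = 1.130 m³/s
Panel 3-4: Δb = 4.6 m, d̄ = (0.99+0.73)/2 = 0.86, v̄ = (0.86+0.89)/2 = 0.875 → q = 4.6×0.86×0.875 = 3.462 m³/s
Panel 4-5: Δb = 3 m, d̄ = (0.73+0.00)/2 = 0.365, v̄ = (0.89+0.00)/2 = 0.445 → q = 3×0.365×0.445 = 0.4873 m³/s
Q = Σ q = 5.262 m³/s

5.26 m³/s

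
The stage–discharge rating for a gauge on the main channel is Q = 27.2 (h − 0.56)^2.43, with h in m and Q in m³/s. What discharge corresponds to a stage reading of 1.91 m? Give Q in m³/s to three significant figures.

56.4 m³/s

Q = 27.2 × (1.91 − 0.56)^2.43 = 27.2 × 1.35^2.43 = 56.40 m³/s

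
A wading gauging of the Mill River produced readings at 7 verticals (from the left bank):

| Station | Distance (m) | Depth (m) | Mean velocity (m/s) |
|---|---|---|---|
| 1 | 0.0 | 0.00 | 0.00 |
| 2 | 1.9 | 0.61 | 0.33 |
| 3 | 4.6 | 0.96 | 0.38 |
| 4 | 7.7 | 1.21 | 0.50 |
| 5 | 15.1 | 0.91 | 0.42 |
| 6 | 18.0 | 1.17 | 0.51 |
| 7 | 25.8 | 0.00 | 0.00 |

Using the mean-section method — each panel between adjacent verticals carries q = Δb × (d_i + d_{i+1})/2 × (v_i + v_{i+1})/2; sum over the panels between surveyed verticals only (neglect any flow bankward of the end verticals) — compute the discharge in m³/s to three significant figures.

Panel 1-2: Δb = 1.9 m, d̄ = (0.00+0.61)/2 = 0.305, v̄ = (0.00+0.33)/2 = 0.165 → q = 1.9×0.305×0.165 = 0.09562 m³/s
Panel 2-3: Δb = 2.7 m, d̄ = (0.61+0.96)/2 = 0.785, v̄ = (0.33+0.38)/2 = 0.355 → q = 2.7×0.785×0.355 = 0.7524 m³/s
Panel 3-4: Δb = 3.1 m, d̄ = (0.96+1.21)/2 = 1.085, v̄ = (0.38+0.50)/2 = 0.44 → q = 3.1×1.085×0.44 = 1.480 m³/s
Panel 4-5: Δb = 7.4 m, d̄ = (1.21+0.91)/2 = 1.06, v̄ = (0.50+0.42)/2 = 0.46 → q = 7.4×1.06×0.46 = 3.608 m³/s
Panel 5-6: Δb = 2.9 m, d̄ = (0.91+1.17)/2 = 1.04, v̄ = (0.42+0.51)/2 = 0.465 → q = 2.9×1.04×0.465 = 1.402 m³/s
Panel 6-7: Δb = 7.8 m, d̄ = (1.17+0.00)/2 = 0.585, v̄ = (0.51+0.00)/2 = 0.255 → q = 7.8×0.585×0.255 = 1.164 m³/s
Q = Σ q = 8.502 m³/s

8.50 m³/s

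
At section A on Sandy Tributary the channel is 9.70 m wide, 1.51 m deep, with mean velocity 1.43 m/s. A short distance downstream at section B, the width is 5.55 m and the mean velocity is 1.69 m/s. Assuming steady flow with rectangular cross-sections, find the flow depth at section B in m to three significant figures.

Q = A₁V₁ = (9.70×1.51) × 1.43 = 20.95 m³/s
d₂ = Q/(b₂ V₂) = 20.95/(5.55×1.69) = 2.233 m

2.23 m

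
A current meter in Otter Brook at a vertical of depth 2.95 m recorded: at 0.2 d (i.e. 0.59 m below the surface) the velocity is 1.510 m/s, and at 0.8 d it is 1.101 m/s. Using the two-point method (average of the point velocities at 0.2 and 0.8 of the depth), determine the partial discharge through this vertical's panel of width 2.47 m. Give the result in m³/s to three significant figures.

9.51 m³/s

v̄ = (1.510 + 1.101) / 2 = 1.306 m/s
q = v̄ × d × w = 1.306 × 2.95 × 2.47 = 9.513 m³/s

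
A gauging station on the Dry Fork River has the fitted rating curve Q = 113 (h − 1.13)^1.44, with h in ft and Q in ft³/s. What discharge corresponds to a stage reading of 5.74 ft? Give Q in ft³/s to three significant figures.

1020 ft³/s

Q = 113 × (5.74 − 1.13)^1.44 = 113 × 4.61^1.44 = 1020 ft³/s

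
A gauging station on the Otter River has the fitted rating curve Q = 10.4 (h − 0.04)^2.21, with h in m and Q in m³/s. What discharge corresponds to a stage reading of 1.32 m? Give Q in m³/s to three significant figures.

17.9 m³/s

Q = 10.4 × (1.32 − 0.04)^2.21 = 10.4 × 1.28^2.21 = 17.95 m³/s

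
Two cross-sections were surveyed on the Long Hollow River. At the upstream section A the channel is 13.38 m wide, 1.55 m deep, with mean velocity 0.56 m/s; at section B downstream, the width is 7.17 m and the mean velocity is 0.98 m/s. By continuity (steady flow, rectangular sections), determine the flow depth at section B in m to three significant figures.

Q = A₁V₁ = (13.38×1.55) × 0.56 = 11.61 m³/s
d₂ = Q/(b₂ V₂) = 11.61/(7.17×0.98) = 1.653 m

1.65 m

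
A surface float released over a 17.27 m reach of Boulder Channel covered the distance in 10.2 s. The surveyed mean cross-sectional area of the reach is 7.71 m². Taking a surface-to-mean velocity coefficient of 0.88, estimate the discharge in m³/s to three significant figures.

11.5 m³/s

v_surface = L / t̄ = 17.27 / 10.2 = 1.693 m/s
v_mean = 0.88 × 1.693 = 1.490 m/s
Q = A × v_mean = 7.71 × 1.490 = 11.49 m³/s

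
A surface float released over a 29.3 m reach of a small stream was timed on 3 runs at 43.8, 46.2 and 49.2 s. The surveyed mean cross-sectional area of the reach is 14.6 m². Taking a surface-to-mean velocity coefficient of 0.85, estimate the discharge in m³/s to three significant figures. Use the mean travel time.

7.84 m³/s

t̄ = (43.8 + 46.2 + 49.2) / 3 = 46.4 s
v_surface = L / t̄ = 29.3 / 46.4 = 0.6315 m/s
v_mean = 0.85 × 0.6315 = 0.5367 m/s
Q = A × v_mean = 14.6 × 0.5367 = 7.836 m³/s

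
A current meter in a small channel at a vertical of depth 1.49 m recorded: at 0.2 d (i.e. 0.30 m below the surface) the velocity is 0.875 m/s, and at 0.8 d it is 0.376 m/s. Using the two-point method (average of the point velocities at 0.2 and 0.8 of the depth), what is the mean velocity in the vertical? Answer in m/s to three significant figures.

0.626 m/s

v̄ = (0.875 + 0.376) / 2 = 0.6255 m/s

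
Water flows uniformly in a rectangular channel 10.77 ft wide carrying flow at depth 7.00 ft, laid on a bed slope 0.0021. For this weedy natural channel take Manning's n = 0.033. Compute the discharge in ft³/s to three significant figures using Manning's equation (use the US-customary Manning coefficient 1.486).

327 ft³/s

A = b·y = 10.77 × 7.00 = 75.39 ft²
P = b + 2y = 10.77 + 2×7.00 = 24.77 ft
R = A/P = 75.39/24.77 = 3.044 ft
Q = (1.486/n)·A·R^(2/3)·S^(1/2) = (1.486/0.033) × 75.39 × 3.044^(2/3) × 0.0021^(1/2) = 326.7 ft³/s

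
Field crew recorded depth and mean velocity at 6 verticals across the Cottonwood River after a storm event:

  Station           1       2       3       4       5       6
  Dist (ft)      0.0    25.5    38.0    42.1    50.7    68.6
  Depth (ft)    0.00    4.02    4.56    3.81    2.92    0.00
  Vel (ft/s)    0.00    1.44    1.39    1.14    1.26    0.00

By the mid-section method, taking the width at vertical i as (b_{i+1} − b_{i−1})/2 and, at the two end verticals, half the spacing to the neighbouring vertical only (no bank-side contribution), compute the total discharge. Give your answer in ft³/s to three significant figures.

w_2 = (38.0 − 0.0)/2 = 19 ft; q_2 = 1.44 × 4.02 × 19 = 110.0 ft³/s
w_3 = (42.1 − 25.5)/2 = 8.3 ft; q_3 = 1.39 × 4.56 × 8.3 = 52.61 ft³/s
w_4 = (50.7 − 38.0)/2 = 6.35 ft; q_4 = 1.14 × 3.81 × 6.35 = 27.58 ft³/s
w_5 = (68.6 − 42.1)/2 = 13.25 ft; q_5 = 1.26 × 2.92 × 13.25 = 48.75 ft³/s
Stations 1, 6 contribute zero (depth or velocity is 0).
Q = Σ qᵢ = 238.9 ft³/s

239 ft³/s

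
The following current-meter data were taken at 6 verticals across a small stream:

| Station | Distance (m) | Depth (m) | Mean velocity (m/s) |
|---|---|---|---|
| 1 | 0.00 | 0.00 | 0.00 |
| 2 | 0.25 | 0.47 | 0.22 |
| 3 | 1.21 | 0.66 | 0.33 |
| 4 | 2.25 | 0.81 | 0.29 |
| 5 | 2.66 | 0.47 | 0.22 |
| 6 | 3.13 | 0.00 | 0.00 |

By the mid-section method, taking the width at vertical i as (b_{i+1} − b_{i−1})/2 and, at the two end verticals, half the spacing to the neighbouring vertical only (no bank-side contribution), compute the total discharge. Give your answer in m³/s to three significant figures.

0.496 m³/s

w_2 = (1.21 − 0.00)/2 = 0.605 m; q_2 = 0.22 × 0.47 × 0.605 = 0.06256 m³/s
w_3 = (2.25 − 0.25)/2 = 1 m; q_3 = 0.33 × 0.66 × 1 = 0.2178 m³/s
w_4 = (2.66 − 1.21)/2 = 0.725 m; q_4 = 0.29 × 0.81 × 0.725 = 0.1703 m³/s
w_5 = (3.13 − 2.25)/2 = 0.44 m; q_5 = 0.22 × 0.47 × 0.44 = 0.04550 m³/s
Stations 1, 6 contribute zero (depth or velocity is 0).
Q = Σ qᵢ = 0.4962 m³/s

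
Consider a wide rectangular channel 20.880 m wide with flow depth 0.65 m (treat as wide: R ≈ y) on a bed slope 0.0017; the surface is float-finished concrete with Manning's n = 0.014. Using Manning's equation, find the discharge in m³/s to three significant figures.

30.0 m³/s

A = b·y = 20.880 × 0.65 = 13.57 m²
Wide channel: R ≈ y = 0.65 m
Q = (1/n)·A·R^(2/3)·S^(1/2) = (1/0.014) × 13.57 × 0.6500^(2/3) × 0.0017^(1/2) = 29.99 m³/s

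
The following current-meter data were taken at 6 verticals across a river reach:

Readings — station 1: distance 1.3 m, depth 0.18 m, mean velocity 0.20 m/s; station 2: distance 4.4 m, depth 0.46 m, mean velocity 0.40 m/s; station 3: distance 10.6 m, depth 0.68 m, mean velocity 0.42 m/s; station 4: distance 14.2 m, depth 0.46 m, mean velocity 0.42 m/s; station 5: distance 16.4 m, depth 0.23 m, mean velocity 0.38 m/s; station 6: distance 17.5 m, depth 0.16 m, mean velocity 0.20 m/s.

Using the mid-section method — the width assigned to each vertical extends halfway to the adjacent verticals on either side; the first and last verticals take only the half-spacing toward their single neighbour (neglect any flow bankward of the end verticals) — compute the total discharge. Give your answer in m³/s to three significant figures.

3.03 m³/s

w_1 = (4.4 − 1.3)/2 = 1.55 m; q_1 = 0.20 × 0.18 × 1.55 = 0.05580 m³/s
w_2 = (10.6 − 1.3)/2 = 4.65 m; q_2 = 0.40 × 0.46 × 4.65 = 0.8556 m³/s
w_3 = (14.2 − 4.4)/2 = 4.9 m; q_3 = 0.42 × 0.68 × 4.9 = 1.399 m³/s
w_4 = (16.4 − 10.6)/2 = 2.9 m; q_4 = 0.42 × 0.46 × 2.9 = 0.5603 m³/s
w_5 = (17.5 − 14.2)/2 = 1.65 m; q_5 = 0.38 × 0.23 × 1.65 = 0.1442 m³/s
w_6 = (17.5 − 16.4)/2 = 0.55 m; q_6 = 0.20 × 0.16 × 0.55 = 0.01760 m³/s
Q = Σ qᵢ = 3.033 m³/s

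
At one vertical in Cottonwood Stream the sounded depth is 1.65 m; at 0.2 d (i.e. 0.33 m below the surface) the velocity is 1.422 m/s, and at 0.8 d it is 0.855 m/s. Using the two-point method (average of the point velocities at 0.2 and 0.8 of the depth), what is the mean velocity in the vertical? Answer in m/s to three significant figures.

v̄ = (1.422 + 0.855) / 2 = 1.139 m/s

1.14 m/s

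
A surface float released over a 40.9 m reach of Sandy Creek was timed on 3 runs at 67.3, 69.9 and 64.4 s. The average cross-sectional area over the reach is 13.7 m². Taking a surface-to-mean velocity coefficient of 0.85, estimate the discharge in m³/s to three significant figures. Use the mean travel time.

7.09 m³/s

t̄ = (67.3 + 69.9 + 64.4) / 3 = 67.2 s
v_surface = L / t̄ = 40.9 / 67.2 = 0.6086 m/s
v_mean = 0.85 × 0.6086 = 0.5173 m/s
Q = A × v_mean = 13.7 × 0.5173 = 7.088 m³/s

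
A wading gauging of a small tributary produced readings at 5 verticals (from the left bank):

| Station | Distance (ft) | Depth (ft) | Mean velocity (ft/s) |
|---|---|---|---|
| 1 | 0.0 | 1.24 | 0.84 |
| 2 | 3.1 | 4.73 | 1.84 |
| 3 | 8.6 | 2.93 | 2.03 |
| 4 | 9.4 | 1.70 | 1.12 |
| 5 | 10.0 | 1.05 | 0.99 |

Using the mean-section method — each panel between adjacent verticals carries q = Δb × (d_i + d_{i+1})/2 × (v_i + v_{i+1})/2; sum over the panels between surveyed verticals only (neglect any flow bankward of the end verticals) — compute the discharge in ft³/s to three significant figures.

Panel 1-2: Δb = 3.1 ft, d̄ = (1.24+4.73)/2 = 2.985, v̄ = (0.84+1.84)/2 = 1.34 → q = 3.1×2.985×1.34 = 12.40 ft³/s
Panel 2-3: Δb = 5.5 ft, d̄ = (4.73+2.93)/2 = 3.83, v̄ = (1.84+2.03)/2 = 1.935 → q = 5.5×3.83×1.935 = 40.76 ft³/s
Panel 3-4: Δb = 0.8 ft, d̄ = (2.93+1.70)/2 = 2.315, v̄ = (2.03+1.12)/2 = 1.575 → q = 0.8×2.315×1.575 = 2.917 ft³/s
Panel 4-5: Δb = 0.6 ft, d̄ = (1.70+1.05)/2 = 1.375, v̄ = (1.12+0.99)/2 = 1.055 → q = 0.6×1.375×1.055 = 0.8704 ft³/s
Q = Σ q = 56.95 ft³/s

56.9 ft³/s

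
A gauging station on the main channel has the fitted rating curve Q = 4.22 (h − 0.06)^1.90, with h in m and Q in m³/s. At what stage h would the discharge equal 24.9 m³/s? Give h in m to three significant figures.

2.61 m

h − h₀ = (Q/C)^(1/b) = (24.9/4.22)^(1/1.90) = 2.545 m
h = 0.06 + 2.545 = 2.605 m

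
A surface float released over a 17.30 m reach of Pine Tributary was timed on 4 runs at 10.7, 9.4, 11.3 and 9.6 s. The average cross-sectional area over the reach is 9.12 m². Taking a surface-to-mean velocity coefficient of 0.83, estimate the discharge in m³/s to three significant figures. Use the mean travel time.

12.8 m³/s

t̄ = (10.7 + 9.4 + 11.3 + 9.6) / 4 = 10.25 s
v_surface = L / t̄ = 17.30 / 10.25 = 1.688 m/s
v_mean = 0.83 × 1.688 = 1.401 m/s
Q = A × v_mean = 9.12 × 1.401 = 12.78 m³/s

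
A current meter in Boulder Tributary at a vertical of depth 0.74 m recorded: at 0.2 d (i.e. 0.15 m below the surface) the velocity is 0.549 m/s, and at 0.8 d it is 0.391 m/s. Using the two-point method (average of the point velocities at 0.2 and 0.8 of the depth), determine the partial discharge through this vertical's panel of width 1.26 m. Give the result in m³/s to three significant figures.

0.438 m³/s

v̄ = (0.549 + 0.391) / 2 = 0.4700 m/s
q = v̄ × d × w = 0.4700 × 0.74 × 1.26 = 0.4382 m³/s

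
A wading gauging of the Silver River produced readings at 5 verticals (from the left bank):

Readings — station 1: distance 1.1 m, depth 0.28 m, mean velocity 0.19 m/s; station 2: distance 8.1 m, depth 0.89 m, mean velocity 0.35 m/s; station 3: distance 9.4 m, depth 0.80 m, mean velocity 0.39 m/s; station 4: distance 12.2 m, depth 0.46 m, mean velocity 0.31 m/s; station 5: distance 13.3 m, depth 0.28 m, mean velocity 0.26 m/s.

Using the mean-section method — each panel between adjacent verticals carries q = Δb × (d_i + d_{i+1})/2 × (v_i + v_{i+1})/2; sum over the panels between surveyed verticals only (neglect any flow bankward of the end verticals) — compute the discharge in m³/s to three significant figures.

Panel 1-2: Δb = 7 m, d̄ = (0.28+0.89)/2 = 0.585, v̄ = (0.19+0.35)/2 = 0.27 → q = 7×0.585×0.27 = 1.106 m³/s
Panel 2-3: Δb = 1.3 m, d̄ = (0.89+0.80)/2 = 0.845, v̄ = (0.35+0.39)/2 = 0.37 → q = 1.3×0.845×0.37 = 0.4064 m³/s
Panel 3-4: Δb = 2.8 m, d̄ = (0.80+0.46)/2 = 0.63, v̄ = (0.39+0.31)/2 = 0.35 → q = 2.8×0.63×0.35 = 0.6174 m³/s
Panel 4-5: Δb = 1.1 m, d̄ = (0.46+0.28)/2 = 0.37, v̄ = (0.31+0.26)/2 = 0.285 → q = 1.1×0.37×0.285 = 0.1160 m³/s
Q = Σ q = 2.245 m³/s

2.25 m³/s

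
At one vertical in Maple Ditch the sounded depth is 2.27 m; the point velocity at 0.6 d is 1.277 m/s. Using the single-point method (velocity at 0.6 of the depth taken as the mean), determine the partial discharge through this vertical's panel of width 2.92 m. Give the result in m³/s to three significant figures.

8.46 m³/s

v̄ = v₀.₆ = 1.277 m/s
q = v̄ × d × w = 1.277 × 2.27 × 2.92 = 8.464 m³/s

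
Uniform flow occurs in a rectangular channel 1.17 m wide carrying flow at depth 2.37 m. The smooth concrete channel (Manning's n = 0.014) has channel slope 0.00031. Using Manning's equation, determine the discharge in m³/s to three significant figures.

A = b·y = 1.17 × 2.37 = 2.773 m²
P = b + 2y = 1.17 + 2×2.37 = 5.910 m
R = A/P = 2.773/5.910 = 0.4692 m
Q = (1/n)·A·R^(2/3)·S^(1/2) = (1/0.014) × 2.773 × 0.4692^(2/3) × 0.00031^(1/2) = 2.106 m³/s

2.11 m³/s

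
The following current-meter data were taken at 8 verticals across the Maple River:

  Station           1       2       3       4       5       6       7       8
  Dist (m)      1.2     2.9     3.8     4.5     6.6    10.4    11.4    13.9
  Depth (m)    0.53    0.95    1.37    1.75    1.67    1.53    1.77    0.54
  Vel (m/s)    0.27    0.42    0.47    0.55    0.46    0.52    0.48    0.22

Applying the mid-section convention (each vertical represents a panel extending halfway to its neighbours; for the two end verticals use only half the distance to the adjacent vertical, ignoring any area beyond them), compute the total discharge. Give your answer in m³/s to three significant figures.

w_1 = (2.9 − 1.2)/2 = 0.85 m; q_1 = 0.27 × 0.53 × 0.85 = 0.1216 m³/s
w_2 = (3.8 − 1.2)/2 = 1.3 m; q_2 = 0.42 × 0.95 × 1.3 = 0.5187 m³/s
w_3 = (4.5 − 2.9)/2 = 0.8 m; q_3 = 0.47 × 1.37 × 0.8 = 0.5151 m³/s
w_4 = (6.6 − 3.8)/2 = 1.4 m; q_4 = 0.55 × 1.75 × 1.4 = 1.348 m³/s
w_5 = (10.4 − 4.5)/2 = 2.95 m; q_5 = 0.46 × 1.67 × 2.95 = 2.266 m³/s
w_6 = (11.4 − 6.6)/2 = 2.4 m; q_6 = 0.52 × 1.53 × 2.4 = 1.909 m³/s
w_7 = (13.9 − 10.4)/2 = 1.75 m; q_7 = 0.48 × 1.77 × 1.75 = 1.487 m³/s
w_8 = (13.9 − 11.4)/2 = 1.25 m; q_8 = 0.22 × 0.54 × 1.25 = 0.1485 m³/s
Q = Σ qᵢ = 8.314 m³/s

8.31 m³/s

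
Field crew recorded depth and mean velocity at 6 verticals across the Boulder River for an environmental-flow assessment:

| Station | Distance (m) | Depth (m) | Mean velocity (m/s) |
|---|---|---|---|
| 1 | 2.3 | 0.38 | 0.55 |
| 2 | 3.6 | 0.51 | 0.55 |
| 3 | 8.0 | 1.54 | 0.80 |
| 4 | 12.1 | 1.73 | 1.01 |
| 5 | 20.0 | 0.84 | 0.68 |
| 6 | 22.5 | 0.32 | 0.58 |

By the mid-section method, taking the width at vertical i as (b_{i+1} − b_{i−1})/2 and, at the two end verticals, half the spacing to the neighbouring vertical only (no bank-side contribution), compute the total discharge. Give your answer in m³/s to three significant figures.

w_1 = (3.6 − 2.3)/2 = 0.65 m; q_1 = 0.55 × 0.38 × 0.65 = 0.1359 m³/s
w_2 = (8.0 − 2.3)/2 = 2.85 m; q_2 = 0.55 × 0.51 × 2.85 = 0.7994 m³/s
w_3 = (12.1 − 3.6)/2 = 4.25 m; q_3 = 0.80 × 1.54 × 4.25 = 5.236 m³/s
w_4 = (20.0 − 8.0)/2 = 6 m; q_4 = 1.01 × 1.73 × 6 = 10.48 m³/s
w_5 = (22.5 − 12.1)/2 = 5.2 m; q_5 = 0.68 × 0.84 × 5.2 = 2.970 m³/s
w_6 = (22.5 − 20.0)/2 = 1.25 m; q_6 = 0.58 × 0.32 × 1.25 = 0.2320 m³/s
Q = Σ qᵢ = 19.86 m³/s

19.9 m³/s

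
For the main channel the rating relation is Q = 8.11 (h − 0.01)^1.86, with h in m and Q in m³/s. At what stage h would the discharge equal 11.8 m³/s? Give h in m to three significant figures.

1.23 m

h − h₀ = (Q/C)^(1/b) = (11.8/8.11)^(1/1.86) = 1.223 m
h = 0.01 + 1.223 = 1.233 m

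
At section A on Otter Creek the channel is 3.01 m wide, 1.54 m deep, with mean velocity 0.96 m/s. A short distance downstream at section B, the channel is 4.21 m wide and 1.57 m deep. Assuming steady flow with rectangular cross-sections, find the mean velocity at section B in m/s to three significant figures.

0.673 m/s

Q = A₁V₁ = (3.01×1.54) × 0.96 = 4.450 m³/s
A₂ = 4.21 × 1.57 = 6.610 m²
V₂ = Q/A₂ = 4.450/6.610 = 0.6733 m/s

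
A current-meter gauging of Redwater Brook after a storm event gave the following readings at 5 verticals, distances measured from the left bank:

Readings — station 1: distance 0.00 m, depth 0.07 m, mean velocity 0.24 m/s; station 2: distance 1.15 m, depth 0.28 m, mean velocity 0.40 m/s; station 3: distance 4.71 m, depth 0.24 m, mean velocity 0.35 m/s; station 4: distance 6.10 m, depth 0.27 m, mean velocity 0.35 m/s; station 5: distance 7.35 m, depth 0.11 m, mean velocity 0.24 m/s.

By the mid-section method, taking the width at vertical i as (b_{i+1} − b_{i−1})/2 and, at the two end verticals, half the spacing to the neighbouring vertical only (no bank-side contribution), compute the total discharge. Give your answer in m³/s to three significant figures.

w_1 = (1.15 − 0.00)/2 = 0.575 m; q_1 = 0.24 × 0.07 × 0.575 = 0.009660 m³/s
w_2 = (4.71 − 0.00)/2 = 2.355 m; q_2 = 0.40 × 0.28 × 2.355 = 0.2638 m³/s
w_3 = (6.10 − 1.15)/2 = 2.475 m; q_3 = 0.35 × 0.24 × 2.475 = 0.2079 m³/s
w_4 = (7.35 − 4.71)/2 = 1.32 m; q_4 = 0.35 × 0.27 × 1.32 = 0.1247 m³/s
w_5 = (7.35 − 6.10)/2 = 0.625 m; q_5 = 0.24 × 0.11 × 0.625 = 0.01650 m³/s
Q = Σ qᵢ = 0.6226 m³/s

0.623 m³/s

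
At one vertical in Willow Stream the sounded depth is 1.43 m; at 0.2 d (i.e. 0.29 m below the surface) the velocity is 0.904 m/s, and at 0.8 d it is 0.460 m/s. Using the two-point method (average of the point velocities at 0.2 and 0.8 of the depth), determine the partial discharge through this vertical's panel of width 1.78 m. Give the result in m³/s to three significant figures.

v̄ = (0.904 + 0.460) / 2 = 0.6820 m/s
q = v̄ × d × w = 0.6820 × 1.43 × 1.78 = 1.736 m³/s

1.74 m³/s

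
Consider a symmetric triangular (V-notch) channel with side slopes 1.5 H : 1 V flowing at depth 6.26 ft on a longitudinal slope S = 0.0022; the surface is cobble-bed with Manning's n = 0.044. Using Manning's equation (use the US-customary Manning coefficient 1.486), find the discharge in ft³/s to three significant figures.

A = z·y² = 1.5×6.26² = 58.78 ft²
P = 2y√(1+z²) = 2×6.26×√(1+1.5²) = 22.57 ft
R = A/P = 58.78/22.57 = 2.604 ft
Q = (1.486/n)·A·R^(2/3)·S^(1/2) = (1.486/0.044) × 58.78 × 2.604^(2/3) × 0.0022^(1/2) = 176.3 ft³/s

176 ft³/s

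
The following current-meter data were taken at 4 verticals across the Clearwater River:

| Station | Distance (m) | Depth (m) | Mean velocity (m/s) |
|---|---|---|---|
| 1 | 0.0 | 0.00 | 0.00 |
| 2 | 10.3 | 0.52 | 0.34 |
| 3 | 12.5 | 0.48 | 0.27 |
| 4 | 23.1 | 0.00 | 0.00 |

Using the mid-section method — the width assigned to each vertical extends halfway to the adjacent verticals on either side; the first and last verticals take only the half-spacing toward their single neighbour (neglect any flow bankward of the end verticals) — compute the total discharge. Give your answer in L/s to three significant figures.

1930 L/s

w_2 = (12.5 − 0.0)/2 = 6.25 m; q_2 = 0.34 × 0.52 × 6.25 = 1.105 m³/s
w_3 = (23.1 − 10.3)/2 = 6.4 m; q_3 = 0.27 × 0.48 × 6.4 = 0.8294 m³/s
Stations 1, 4 contribute zero (depth or velocity is 0).
Q = Σ qᵢ = 1.934 m³/s
= 1.934 × 1000 = 1934 L/s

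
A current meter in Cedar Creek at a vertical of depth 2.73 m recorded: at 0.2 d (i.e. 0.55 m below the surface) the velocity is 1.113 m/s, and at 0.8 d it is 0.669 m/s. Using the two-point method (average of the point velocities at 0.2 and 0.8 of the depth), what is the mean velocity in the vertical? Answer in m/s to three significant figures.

v̄ = (1.113 + 0.669) / 2 = 0.8910 m/s

0.891 m/s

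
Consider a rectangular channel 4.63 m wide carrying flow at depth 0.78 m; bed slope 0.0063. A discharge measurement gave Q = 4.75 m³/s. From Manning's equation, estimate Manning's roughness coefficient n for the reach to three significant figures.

0.0421

A = b·y = 4.63 × 0.78 = 3.611 m²
P = b + 2y = 4.63 + 2×0.78 = 6.190 m
R = A/P = 3.611/6.190 = 0.5834 m
n = (1/Q)·A·R^(2/3)·S^(1/2) = (1/4.75) × 3.611 × 0.6982 × 0.07937 = 0.04213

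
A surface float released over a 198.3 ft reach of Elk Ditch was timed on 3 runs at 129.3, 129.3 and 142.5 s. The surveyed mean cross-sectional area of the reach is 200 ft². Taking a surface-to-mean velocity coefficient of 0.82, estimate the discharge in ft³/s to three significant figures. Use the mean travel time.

243 ft³/s

t̄ = (129.3 + 129.3 + 142.5) / 3 = 133.7 s
v_surface = L / t̄ = 198.3 / 133.7 = 1.483 ft/s
v_mean = 0.82 × 1.483 = 1.216 ft/s
Q = A × v_mean = 200 × 1.216 = 243.2 ft³/s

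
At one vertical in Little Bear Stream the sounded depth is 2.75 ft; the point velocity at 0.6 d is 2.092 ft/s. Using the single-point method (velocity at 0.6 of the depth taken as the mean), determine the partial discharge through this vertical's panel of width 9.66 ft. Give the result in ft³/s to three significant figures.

55.6 ft³/s

v̄ = v₀.₆ = 2.092 ft/s
q = v̄ × d × w = 2.092 × 2.75 × 9.66 = 55.57 ft³/s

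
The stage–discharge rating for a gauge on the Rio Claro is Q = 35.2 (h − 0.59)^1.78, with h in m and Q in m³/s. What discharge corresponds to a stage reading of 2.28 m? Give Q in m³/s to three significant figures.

Q = 35.2 × (2.28 − 0.59)^1.78 = 35.2 × 1.69^1.78 = 89.57 m³/s

89.6 m³/s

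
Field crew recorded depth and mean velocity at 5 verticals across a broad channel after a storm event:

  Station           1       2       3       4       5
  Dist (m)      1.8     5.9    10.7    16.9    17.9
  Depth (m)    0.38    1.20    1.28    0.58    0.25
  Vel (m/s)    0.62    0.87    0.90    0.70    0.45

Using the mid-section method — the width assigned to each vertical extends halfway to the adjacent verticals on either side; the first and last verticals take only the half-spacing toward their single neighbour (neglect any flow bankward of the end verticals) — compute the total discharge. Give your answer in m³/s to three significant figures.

w_1 = (5.9 − 1.8)/2 = 2.05 m; q_1 = 0.62 × 0.38 × 2.05 = 0.4830 m³/s
w_2 = (10.7 − 1.8)/2 = 4.45 m; q_2 = 0.87 × 1.20 × 4.45 = 4.646 m³/s
w_3 = (16.9 − 5.9)/2 = 5.5 m; q_3 = 0.90 × 1.28 × 5.5 = 6.336 m³/s
w_4 = (17.9 − 10.7)/2 = 3.6 m; q_4 = 0.70 × 0.58 × 3.6 = 1.462 m³/s
w_5 = (17.9 − 16.9)/2 = 0.5 m; q_5 = 0.45 × 0.25 × 0.5 = 0.05625 m³/s
Q = Σ qᵢ = 12.98 m³/s

13.0 m³/s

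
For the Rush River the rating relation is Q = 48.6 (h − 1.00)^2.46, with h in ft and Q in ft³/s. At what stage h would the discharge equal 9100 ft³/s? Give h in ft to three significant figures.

9.39 ft

h − h₀ = (Q/C)^(1/b) = (9100/48.6)^(1/2.46) = 8.390 ft
h = 1.00 + 8.390 = 9.390 ft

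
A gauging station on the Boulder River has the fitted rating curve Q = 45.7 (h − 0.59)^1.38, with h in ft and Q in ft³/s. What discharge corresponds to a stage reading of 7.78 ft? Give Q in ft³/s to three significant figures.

Q = 45.7 × (7.78 − 0.59)^1.38 = 45.7 × 7.19^1.38 = 695.3 ft³/s

695 ft³/s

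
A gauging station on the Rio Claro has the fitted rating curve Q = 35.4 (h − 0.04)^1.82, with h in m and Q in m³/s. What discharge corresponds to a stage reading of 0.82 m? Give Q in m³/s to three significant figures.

Q = 35.4 × (0.82 − 0.04)^1.82 = 35.4 × 0.78^1.82 = 22.52 m³/s

22.5 m³/s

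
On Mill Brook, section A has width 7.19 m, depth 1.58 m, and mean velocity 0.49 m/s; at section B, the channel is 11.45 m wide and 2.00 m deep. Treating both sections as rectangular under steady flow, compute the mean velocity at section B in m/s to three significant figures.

0.243 m/s

Q = A₁V₁ = (7.19×1.58) × 0.49 = 5.566 m³/s
A₂ = 11.45 × 2.00 = 22.90 m²
V₂ = Q/A₂ = 5.566/22.90 = 0.2431 m/s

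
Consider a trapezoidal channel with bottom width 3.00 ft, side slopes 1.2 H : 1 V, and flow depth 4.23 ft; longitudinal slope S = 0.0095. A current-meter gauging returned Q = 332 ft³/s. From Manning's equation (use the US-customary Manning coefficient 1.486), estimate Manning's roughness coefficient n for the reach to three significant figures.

A = (b + z·y)·y = (3.00 + 1.2×4.23)×4.23 = 34.16 ft²
P = b + 2y√(1+z²) = 3.00 + 2×4.23×√(1+1.2²) = 16.21 ft
R = A/P = 34.16/16.21 = 2.107 ft
n = (1.486/Q)·A·R^(2/3)·S^(1/2) = (1.486/332) × 34.16 × 1.643 × 0.09747 = 0.02449

0.0245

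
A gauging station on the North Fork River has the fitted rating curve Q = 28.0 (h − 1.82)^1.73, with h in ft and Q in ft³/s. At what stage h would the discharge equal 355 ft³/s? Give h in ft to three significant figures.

h − h₀ = (Q/C)^(1/b) = (355/28.0)^(1/1.73) = 4.341 ft
h = 1.82 + 4.341 = 6.161 ft

6.16 ft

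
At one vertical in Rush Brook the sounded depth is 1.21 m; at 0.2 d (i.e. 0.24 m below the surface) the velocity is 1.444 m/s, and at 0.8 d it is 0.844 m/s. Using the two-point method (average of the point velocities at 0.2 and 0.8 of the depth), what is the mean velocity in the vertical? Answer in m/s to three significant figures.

v̄ = (1.444 + 0.844) / 2 = 1.144 m/s

1.14 m/s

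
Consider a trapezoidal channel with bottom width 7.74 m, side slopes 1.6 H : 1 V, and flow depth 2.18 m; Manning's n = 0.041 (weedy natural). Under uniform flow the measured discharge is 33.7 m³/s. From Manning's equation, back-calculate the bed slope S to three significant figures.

A = (b + z·y)·y = (7.74 + 1.6×2.18)×2.18 = 24.48 m²
P = b + 2y√(1+z²) = 7.74 + 2×2.18×√(1+1.6²) = 15.97 m
R = A/P = 24.48/15.97 = 1.533 m
S = (Q·n / (1·A·R^(2/3)))² = (33.7×0.041 / (1×24.48×1.330))² = 0.001803

0.00180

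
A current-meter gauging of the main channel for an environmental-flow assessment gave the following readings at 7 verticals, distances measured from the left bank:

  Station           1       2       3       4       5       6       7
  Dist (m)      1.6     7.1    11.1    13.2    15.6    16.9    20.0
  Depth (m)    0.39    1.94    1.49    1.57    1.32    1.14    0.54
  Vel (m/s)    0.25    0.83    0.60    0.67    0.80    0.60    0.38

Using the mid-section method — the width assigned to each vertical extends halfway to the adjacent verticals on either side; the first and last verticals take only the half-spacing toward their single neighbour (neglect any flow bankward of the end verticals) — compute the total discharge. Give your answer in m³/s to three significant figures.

16.8 m³/s

w_1 = (7.1 − 1.6)/2 = 2.75 m; q_1 = 0.25 × 0.39 × 2.75 = 0.2681 m³/s
w_2 = (11.1 − 1.6)/2 = 4.75 m; q_2 = 0.83 × 1.94 × 4.75 = 7.648 m³/s
w_3 = (13.2 − 7.1)/2 = 3.05 m; q_3 = 0.60 × 1.49 × 3.05 = 2.727 m³/s
w_4 = (15.6 − 11.1)/2 = 2.25 m; q_4 = 0.67 × 1.57 × 2.25 = 2.367 m³/s
w_5 = (16.9 − 13.2)/2 = 1.85 m; q_5 = 0.80 × 1.32 × 1.85 = 1.954 m³/s
w_6 = (20.0 − 15.6)/2 = 2.2 m; q_6 = 0.60 × 1.14 × 2.2 = 1.505 m³/s
w_7 = (20.0 − 16.9)/2 = 1.55 m; q_7 = 0.38 × 0.54 × 1.55 = 0.3181 m³/s
Q = Σ qᵢ = 16.79 m³/s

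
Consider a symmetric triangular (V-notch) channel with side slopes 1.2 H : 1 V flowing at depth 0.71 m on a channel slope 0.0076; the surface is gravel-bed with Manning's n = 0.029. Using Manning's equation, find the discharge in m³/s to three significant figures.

0.765 m³/s

A = z·y² = 1.2×0.71² = 0.6049 m²
P = 2y√(1+z²) = 2×0.71×√(1+1.2²) = 2.218 m
R = A/P = 0.6049/2.218 = 0.2727 m
Q = (1/n)·A·R^(2/3)·S^(1/2) = (1/0.029) × 0.6049 × 0.2727^(2/3) × 0.0076^(1/2) = 0.7647 m³/s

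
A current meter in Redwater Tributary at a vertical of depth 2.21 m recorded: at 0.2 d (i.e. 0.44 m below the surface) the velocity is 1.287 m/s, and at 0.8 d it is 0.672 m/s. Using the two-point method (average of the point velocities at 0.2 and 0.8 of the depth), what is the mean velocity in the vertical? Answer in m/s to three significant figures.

0.980 m/s

v̄ = (1.287 + 0.672) / 2 = 0.9795 m/s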